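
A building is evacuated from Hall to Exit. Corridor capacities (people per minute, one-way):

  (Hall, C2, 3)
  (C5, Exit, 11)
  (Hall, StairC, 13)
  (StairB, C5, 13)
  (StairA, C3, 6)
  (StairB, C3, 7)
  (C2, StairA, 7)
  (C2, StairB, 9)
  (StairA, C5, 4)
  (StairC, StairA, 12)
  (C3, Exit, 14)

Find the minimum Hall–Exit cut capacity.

13

Augment Hall→C2→StairA→C5→Exit: bottleneck 3, flow now 3.
Augment Hall→StairC→StairA→C5→Exit: bottleneck 1, flow now 4.
Augment Hall→StairC→StairA→C3→Exit: bottleneck 6, flow now 10.
Augment Hall→StairC→StairA→C2→StairB→C5→Exit: bottleneck 3, flow now 13. (uses reverse residual edge)
No augmenting path remains; maximum flow = 13.
By max-flow min-cut, the minimum cut capacity equals the max flow.
In the residual graph, reachable from Hall: {Hall, StairC, StairA}.
Min-cut edges: Hall→C2 (3), StairA→C5 (4), StairA→C3 (6); capacity 3 + 4 + 6 = 13.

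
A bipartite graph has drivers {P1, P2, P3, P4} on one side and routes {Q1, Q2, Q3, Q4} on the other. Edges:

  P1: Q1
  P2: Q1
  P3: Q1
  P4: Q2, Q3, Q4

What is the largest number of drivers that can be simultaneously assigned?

Unit-capacity flow: source→left, listed edges, right→sink; max matching = max flow.
Augmenting path P1→Q1 (+1); matched 1.
Augmenting path P4→Q2 (+1); matched 2.
No augmenting path remains; maximum matching = 2.
König certificate: {P4, Q1} is a vertex cover of size 2 (every listed pair touches it), so no matching can be larger.

2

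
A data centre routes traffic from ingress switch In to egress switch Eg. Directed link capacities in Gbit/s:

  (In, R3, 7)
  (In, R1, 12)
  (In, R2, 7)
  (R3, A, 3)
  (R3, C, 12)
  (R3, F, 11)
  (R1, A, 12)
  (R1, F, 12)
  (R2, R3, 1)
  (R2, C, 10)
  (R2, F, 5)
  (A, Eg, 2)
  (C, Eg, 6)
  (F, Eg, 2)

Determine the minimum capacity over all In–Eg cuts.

Augment In→R3→A→Eg: bottleneck 2, flow now 2.
Augment In→R3→C→Eg: bottleneck 5, flow now 7.
Augment In→R1→F→Eg: bottleneck 2, flow now 9.
Augment In→R2→C→Eg: bottleneck 1, flow now 10.
No augmenting path remains; maximum flow = 10.
By max-flow min-cut, the minimum cut capacity equals the max flow.
In the residual graph, reachable from In: {In, R3, R1, R2, A, C, F}.
Min-cut edges: A→Eg (2), C→Eg (6), F→Eg (2); capacity 2 + 6 + 2 = 10.

10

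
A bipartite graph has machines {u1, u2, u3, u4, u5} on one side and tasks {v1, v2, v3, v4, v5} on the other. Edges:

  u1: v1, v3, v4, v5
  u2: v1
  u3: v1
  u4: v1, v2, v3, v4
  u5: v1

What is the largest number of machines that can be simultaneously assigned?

3

Unit-capacity flow: source→left, listed edges, right→sink; max matching = max flow.
Augmenting path u1→v1 (+1); matched 1.
Augmenting path u4→v2 (+1); matched 2.
Augmenting path u2→v1→u1→v3 (+1); matched 3.
No augmenting path remains; maximum matching = 3.
König certificate: {u1, u4, v1} is a vertex cover of size 3 (every listed pair touches it), so no matching can be larger.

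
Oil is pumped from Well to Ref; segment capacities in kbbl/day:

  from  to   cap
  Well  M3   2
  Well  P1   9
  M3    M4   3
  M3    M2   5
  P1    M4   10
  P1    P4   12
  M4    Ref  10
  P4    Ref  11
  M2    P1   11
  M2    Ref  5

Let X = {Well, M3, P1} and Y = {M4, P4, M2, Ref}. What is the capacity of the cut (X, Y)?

Edges leaving {Well, M3, P1}: M3→M4 (3), M3→M2 (5), P1→M4 (10), P1→P4 (12).
Cut capacity = 3 + 5 + 10 + 12 = 30.

30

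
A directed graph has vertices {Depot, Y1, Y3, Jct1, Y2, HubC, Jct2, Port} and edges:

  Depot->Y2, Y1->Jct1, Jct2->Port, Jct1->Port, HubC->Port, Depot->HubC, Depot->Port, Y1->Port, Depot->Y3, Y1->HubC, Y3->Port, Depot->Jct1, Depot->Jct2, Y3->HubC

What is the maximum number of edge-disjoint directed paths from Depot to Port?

5

Assign every edge capacity 1; by Menger, the answer equals the max flow.
Path Depot→Port (+1); total 1.
Path Depot→Y3→Port (+1); total 2.
Path Depot→Jct1→Port (+1); total 3.
Path Depot→HubC→Port (+1); total 4.
Path Depot→Jct2→Port (+1); total 5.
No residual Depot→Port path; max flow = 5.
Certifying cut of size 5: {Depot→HubC, Depot→Jct1, Depot→Jct2, Depot→Port, Depot→Y3}.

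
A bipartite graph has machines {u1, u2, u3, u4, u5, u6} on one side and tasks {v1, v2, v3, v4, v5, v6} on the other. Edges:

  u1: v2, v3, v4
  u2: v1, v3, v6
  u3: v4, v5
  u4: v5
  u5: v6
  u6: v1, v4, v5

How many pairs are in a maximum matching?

Unit-capacity flow: source→left, listed edges, right→sink; max matching = max flow.
Augmenting path u1→v2 (+1); matched 1.
Augmenting path u2→v1 (+1); matched 2.
Augmenting path u3→v4 (+1); matched 3.
Augmenting path u4→v5 (+1); matched 4.
Augmenting path u5→v6 (+1); matched 5.
Augmenting path u6→v1→u2→v3 (+1); matched 6.
No augmenting path remains; maximum matching = 6.
König certificate: {u1, u2, u3, u4, u5, u6} is a vertex cover of size 6 (every listed pair touches it), so no matching can be larger.

6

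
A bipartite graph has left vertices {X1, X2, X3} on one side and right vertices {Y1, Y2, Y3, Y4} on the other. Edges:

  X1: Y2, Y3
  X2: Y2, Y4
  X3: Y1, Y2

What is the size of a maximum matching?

3

Unit-capacity flow: source→left, listed edges, right→sink; max matching = max flow.
Augmenting path X1→Y2 (+1); matched 1.
Augmenting path X2→Y4 (+1); matched 2.
Augmenting path X3→Y1 (+1); matched 3.
No augmenting path remains; maximum matching = 3.
König certificate: {X1, X2, X3} is a vertex cover of size 3 (every listed pair touches it), so no matching can be larger.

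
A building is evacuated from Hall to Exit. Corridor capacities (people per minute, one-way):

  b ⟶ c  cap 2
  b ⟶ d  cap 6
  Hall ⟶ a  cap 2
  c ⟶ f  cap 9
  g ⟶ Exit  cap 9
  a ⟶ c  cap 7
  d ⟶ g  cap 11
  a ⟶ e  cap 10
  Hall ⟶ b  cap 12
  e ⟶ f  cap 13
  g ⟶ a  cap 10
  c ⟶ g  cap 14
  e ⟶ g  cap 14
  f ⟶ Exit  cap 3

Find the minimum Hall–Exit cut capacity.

10

Augment Hall→a→c→f→Exit: bottleneck 2, flow now 2.
Augment Hall→b→c→f→Exit: bottleneck 1, flow now 3.
Augment Hall→b→c→g→Exit: bottleneck 1, flow now 4.
Augment Hall→b→d→g→Exit: bottleneck 6, flow now 10.
No augmenting path remains; maximum flow = 10.
By max-flow min-cut, the minimum cut capacity equals the max flow.
In the residual graph, reachable from Hall: {Hall, b}.
Min-cut edges: Hall→a (2), b→c (2), b→d (6); capacity 2 + 2 + 6 = 10.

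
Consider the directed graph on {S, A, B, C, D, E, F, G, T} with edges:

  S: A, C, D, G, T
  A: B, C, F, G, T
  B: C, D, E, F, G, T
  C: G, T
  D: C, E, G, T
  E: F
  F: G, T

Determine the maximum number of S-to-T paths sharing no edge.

Assign every edge capacity 1; by Menger, the answer equals the max flow.
Path S→T (+1); total 1.
Path S→A→T (+1); total 2.
Path S→C→T (+1); total 3.
Path S→D→T (+1); total 4.
No residual S→T path; max flow = 4.
Certifying cut of size 4: {S→A, S→C, S→D, S→T}.

4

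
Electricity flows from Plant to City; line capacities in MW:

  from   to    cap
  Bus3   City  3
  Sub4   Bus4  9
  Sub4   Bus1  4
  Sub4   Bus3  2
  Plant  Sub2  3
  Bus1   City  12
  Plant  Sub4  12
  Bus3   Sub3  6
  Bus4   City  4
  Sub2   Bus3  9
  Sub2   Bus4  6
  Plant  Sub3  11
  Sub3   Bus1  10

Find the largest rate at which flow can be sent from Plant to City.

19

Augment Plant→Sub2→Bus3→City: bottleneck 3, flow now 3.
Augment Plant→Sub4→Bus1→City: bottleneck 4, flow now 7.
Augment Plant→Sub4→Bus4→City: bottleneck 4, flow now 11.
Augment Plant→Sub3→Bus1→City: bottleneck 8, flow now 19.
No augmenting path remains; maximum flow = 19.
In the residual graph, reachable from Plant: {Plant, Sub2, Sub4, Sub3, Bus1, Bus3, Bus4}.
Min-cut edges: Bus1→City (12), Bus3→City (3), Bus4→City (4); capacity 12 + 3 + 4 = 19.
This cut is saturated, so no flow can exceed 19.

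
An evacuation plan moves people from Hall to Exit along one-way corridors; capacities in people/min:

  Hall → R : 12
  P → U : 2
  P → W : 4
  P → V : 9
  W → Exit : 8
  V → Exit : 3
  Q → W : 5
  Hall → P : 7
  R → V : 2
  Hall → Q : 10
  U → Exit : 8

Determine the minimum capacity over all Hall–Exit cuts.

Augment Hall→P→U→Exit: bottleneck 2, flow now 2.
Augment Hall→P→V→Exit: bottleneck 3, flow now 5.
Augment Hall→P→W→Exit: bottleneck 2, flow now 7.
Augment Hall→Q→W→Exit: bottleneck 5, flow now 12.
Augment Hall→R→V→P→W→Exit: bottleneck 1, flow now 13. (uses reverse residual edge)
No augmenting path remains; maximum flow = 13.
By max-flow min-cut, the minimum cut capacity equals the max flow.
In the residual graph, reachable from Hall: {Hall, P, Q, R, V, W}.
Min-cut edges: P→U (2), V→Exit (3), W→Exit (8); capacity 2 + 3 + 8 = 13.

13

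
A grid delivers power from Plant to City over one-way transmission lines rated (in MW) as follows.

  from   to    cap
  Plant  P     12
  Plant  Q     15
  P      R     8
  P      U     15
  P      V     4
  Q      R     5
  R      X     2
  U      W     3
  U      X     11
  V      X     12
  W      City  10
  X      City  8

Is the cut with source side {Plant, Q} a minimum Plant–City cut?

No — its capacity is 17, but the minimum cut has capacity 11.

Given cut capacity: 12 + 5 = 17.
Augment Plant→P→R→X→City: bottleneck 2, flow now 2.
Augment Plant→P→U→W→City: bottleneck 3, flow now 5.
Augment Plant→P→U→X→City: bottleneck 6, flow now 11.
No augmenting path remains; maximum flow = 11.
In the residual graph, reachable from Plant: {Plant, P, Q, R, U, V, X}.
Min-cut edges: U→W (3), X→City (8); capacity 3 + 8 = 11.
Cut capacity 17 exceeds the max flow 11, so it is not minimum.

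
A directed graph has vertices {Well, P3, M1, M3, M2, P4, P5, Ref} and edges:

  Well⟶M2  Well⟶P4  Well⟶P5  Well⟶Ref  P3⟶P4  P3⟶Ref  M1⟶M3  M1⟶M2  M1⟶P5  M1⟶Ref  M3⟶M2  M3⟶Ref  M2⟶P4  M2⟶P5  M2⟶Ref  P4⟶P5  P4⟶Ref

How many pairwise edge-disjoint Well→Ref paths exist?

3

Assign every edge capacity 1; by Menger, the answer equals the max flow.
Path Well→Ref (+1); total 1.
Path Well→M2→Ref (+1); total 2.
Path Well→P4→Ref (+1); total 3.
No residual Well→Ref path; max flow = 3.
Certifying cut of size 3: {Well→M2, Well→P4, Well→Ref}.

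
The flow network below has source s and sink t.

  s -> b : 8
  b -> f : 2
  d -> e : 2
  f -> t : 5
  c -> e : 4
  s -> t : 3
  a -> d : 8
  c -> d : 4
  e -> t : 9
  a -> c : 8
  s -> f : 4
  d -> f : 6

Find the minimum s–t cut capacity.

Augment s→t: bottleneck 3, flow now 3.
Augment s→f→t: bottleneck 4, flow now 7.
Augment s→b→f→t: bottleneck 1, flow now 8.
No augmenting path remains; maximum flow = 8.
By max-flow min-cut, the minimum cut capacity equals the max flow.
In the residual graph, reachable from s: {s, b, f}.
Min-cut edges: s→t (3), f→t (5); capacity 3 + 5 = 8.

8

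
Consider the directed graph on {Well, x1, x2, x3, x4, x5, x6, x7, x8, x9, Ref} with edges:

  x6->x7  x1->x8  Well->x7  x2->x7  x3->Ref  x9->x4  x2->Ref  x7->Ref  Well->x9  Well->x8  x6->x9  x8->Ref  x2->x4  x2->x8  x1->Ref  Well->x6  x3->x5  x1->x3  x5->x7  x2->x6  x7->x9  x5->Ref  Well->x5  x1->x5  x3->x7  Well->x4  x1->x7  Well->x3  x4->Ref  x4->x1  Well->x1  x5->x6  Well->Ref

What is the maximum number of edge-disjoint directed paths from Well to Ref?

Assign every edge capacity 1; by Menger, the answer equals the max flow.
Path Well→Ref (+1); total 1.
Path Well→x1→Ref (+1); total 2.
Path Well→x3→Ref (+1); total 3.
Path Well→x4→Ref (+1); total 4.
Path Well→x5→Ref (+1); total 5.
Path Well→x7→Ref (+1); total 6.
Path Well→x8→Ref (+1); total 7.
No residual Well→Ref path; max flow = 7.
Certifying cut of size 7: {Well→Ref, x1→Ref, x3→Ref, x4→Ref, x5→Ref, x7→Ref, x8→Ref}.

7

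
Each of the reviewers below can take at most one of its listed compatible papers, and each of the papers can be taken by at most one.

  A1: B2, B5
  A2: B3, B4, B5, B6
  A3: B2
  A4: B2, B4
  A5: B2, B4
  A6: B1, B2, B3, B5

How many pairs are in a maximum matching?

Unit-capacity flow: source→left, listed edges, right→sink; max matching = max flow.
Augmenting path A1→B2 (+1); matched 1.
Augmenting path A2→B3 (+1); matched 2.
Augmenting path A4→B4 (+1); matched 3.
Augmenting path A6→B1 (+1); matched 4.
Augmenting path A3→B2→A1→B5 (+1); matched 5.
No augmenting path remains; maximum matching = 5.
König certificate: {A1, A2, A6, B2, B4} is a vertex cover of size 5 (every listed pair touches it), so no matching can be larger.

5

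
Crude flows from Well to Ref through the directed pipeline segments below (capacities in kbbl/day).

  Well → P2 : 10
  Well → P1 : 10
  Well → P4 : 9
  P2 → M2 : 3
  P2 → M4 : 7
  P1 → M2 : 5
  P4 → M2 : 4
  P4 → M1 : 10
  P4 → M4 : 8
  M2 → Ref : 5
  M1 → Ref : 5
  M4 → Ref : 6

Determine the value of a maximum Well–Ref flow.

16

Augment Well→P2→M2→Ref: bottleneck 3, flow now 3.
Augment Well→P2→M4→Ref: bottleneck 6, flow now 9.
Augment Well→P1→M2→Ref: bottleneck 2, flow now 11.
Augment Well→P4→M1→Ref: bottleneck 5, flow now 16.
No augmenting path remains; maximum flow = 16.
In the residual graph, reachable from Well: {Well, P2, P1, P4, M2, M1, M4}.
Min-cut edges: M2→Ref (5), M1→Ref (5), M4→Ref (6); capacity 5 + 5 + 6 = 16.
This cut is saturated, so no flow can exceed 16.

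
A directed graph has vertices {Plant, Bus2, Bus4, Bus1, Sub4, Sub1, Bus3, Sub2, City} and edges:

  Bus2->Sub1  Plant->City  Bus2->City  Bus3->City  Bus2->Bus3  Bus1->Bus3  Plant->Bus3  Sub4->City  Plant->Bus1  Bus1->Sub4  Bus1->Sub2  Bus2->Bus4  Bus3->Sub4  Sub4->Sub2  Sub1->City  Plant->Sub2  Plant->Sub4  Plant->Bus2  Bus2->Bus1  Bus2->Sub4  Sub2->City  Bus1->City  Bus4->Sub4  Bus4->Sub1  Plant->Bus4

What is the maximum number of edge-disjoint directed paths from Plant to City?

7

Assign every edge capacity 1; by Menger, the answer equals the max flow.
Path Plant→City (+1); total 1.
Path Plant→Bus2→City (+1); total 2.
Path Plant→Bus1→City (+1); total 3.
Path Plant→Sub4→City (+1); total 4.
Path Plant→Bus3→City (+1); total 5.
Path Plant→Sub2→City (+1); total 6.
Path Plant→Bus4→Sub1→City (+1); total 7.
No residual Plant→City path; max flow = 7.
Certifying cut of size 7: {Plant→Bus1, Plant→Bus2, Plant→Bus3, Plant→Bus4, Plant→City, Plant→Sub2, Plant→Sub4}.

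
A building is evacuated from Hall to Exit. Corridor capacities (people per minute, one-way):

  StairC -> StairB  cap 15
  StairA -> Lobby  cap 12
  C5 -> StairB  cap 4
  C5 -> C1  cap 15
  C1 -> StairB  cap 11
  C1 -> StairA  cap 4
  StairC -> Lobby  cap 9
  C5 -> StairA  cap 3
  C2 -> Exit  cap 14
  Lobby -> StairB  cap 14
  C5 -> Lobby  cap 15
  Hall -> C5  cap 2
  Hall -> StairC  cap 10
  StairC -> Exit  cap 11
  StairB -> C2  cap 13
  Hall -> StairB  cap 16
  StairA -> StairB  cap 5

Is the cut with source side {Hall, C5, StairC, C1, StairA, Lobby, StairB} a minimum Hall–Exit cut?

Given cut capacity: 11 + 13 = 24.
Augment Hall→StairC→Exit: bottleneck 10, flow now 10.
Augment Hall→StairB→C2→Exit: bottleneck 13, flow now 23.
No augmenting path remains; maximum flow = 23.
In the residual graph, reachable from Hall: {Hall, C5, C1, StairA, Lobby, StairB}.
Min-cut edges: Hall→StairC (10), StairB→C2 (13); capacity 10 + 13 = 23.
Cut capacity 24 exceeds the max flow 23, so it is not minimum.

No — its capacity is 24, but the minimum cut has capacity 23.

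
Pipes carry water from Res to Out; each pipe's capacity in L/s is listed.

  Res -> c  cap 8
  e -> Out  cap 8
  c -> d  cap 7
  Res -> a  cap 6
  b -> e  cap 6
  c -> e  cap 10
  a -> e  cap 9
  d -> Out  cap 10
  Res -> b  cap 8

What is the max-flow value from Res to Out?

Augment Res→a→e→Out: bottleneck 6, flow now 6.
Augment Res→b→e→Out: bottleneck 2, flow now 8.
Augment Res→c→d→Out: bottleneck 7, flow now 15.
No augmenting path remains; maximum flow = 15.
In the residual graph, reachable from Res: {Res, a, b, c, e}.
Min-cut edges: c→d (7), e→Out (8); capacity 7 + 8 = 15.
This cut is saturated, so no flow can exceed 15.

15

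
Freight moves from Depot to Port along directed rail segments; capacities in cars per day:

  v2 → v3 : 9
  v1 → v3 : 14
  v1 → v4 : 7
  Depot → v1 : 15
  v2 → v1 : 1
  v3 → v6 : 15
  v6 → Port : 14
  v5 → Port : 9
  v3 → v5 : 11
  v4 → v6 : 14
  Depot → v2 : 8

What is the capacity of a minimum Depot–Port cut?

Augment Depot→v1→v3→v5→Port: bottleneck 9, flow now 9.
Augment Depot→v1→v3→v6→Port: bottleneck 5, flow now 14.
Augment Depot→v1→v4→v6→Port: bottleneck 1, flow now 15.
Augment Depot→v2→v3→v6→Port: bottleneck 8, flow now 23.
No augmenting path remains; maximum flow = 23.
By max-flow min-cut, the minimum cut capacity equals the max flow.
In the residual graph, reachable from Depot: {Depot}.
Min-cut edges: Depot→v1 (15), Depot→v2 (8); capacity 15 + 8 = 23.

23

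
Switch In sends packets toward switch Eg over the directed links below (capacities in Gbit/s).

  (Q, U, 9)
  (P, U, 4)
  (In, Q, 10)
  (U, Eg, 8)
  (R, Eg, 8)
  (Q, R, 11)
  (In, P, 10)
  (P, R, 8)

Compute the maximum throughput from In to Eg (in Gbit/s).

16

Augment In→P→R→Eg: bottleneck 8, flow now 8.
Augment In→P→U→Eg: bottleneck 2, flow now 10.
Augment In→Q→U→Eg: bottleneck 6, flow now 16.
No augmenting path remains; maximum flow = 16.
In the residual graph, reachable from In: {In, P, Q, R, U}.
Min-cut edges: R→Eg (8), U→Eg (8); capacity 8 + 8 = 16.
This cut is saturated, so no flow can exceed 16.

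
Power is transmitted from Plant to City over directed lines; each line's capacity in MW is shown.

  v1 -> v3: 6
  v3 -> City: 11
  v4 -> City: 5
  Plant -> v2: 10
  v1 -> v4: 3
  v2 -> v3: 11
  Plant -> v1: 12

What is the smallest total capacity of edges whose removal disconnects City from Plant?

Augment Plant→v1→v3→City: bottleneck 6, flow now 6.
Augment Plant→v1→v4→City: bottleneck 3, flow now 9.
Augment Plant→v2→v3→City: bottleneck 5, flow now 14.
No augmenting path remains; maximum flow = 14.
By max-flow min-cut, the minimum cut capacity equals the max flow.
In the residual graph, reachable from Plant: {Plant, v1, v2, v3}.
Min-cut edges: v1→v4 (3), v3→City (11); capacity 3 + 11 = 14.

14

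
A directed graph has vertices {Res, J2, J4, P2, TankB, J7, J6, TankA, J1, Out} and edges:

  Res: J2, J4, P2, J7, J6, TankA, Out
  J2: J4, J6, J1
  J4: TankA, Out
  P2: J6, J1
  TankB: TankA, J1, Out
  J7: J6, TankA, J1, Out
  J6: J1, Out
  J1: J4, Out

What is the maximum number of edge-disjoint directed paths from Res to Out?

Assign every edge capacity 1; by Menger, the answer equals the max flow.
Path Res→Out (+1); total 1.
Path Res→J4→Out (+1); total 2.
Path Res→J7→Out (+1); total 3.
Path Res→J6→Out (+1); total 4.
Path Res→J2→J1→Out (+1); total 5.
No residual Res→Out path; max flow = 5.
Certifying cut of size 5: {J1→Out, J4→Out, J6→Out, Res→J7, Res→Out}.

5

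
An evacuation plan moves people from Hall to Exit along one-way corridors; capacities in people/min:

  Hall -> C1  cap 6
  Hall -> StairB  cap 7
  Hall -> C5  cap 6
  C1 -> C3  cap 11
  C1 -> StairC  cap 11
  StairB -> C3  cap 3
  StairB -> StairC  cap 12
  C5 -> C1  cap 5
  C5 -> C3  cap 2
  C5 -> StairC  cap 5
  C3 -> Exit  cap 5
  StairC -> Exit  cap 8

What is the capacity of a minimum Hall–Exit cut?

13

Augment Hall→C1→C3→Exit: bottleneck 5, flow now 5.
Augment Hall→C1→StairC→Exit: bottleneck 1, flow now 6.
Augment Hall→StairB→StairC→Exit: bottleneck 7, flow now 13.
No augmenting path remains; maximum flow = 13.
By max-flow min-cut, the minimum cut capacity equals the max flow.
In the residual graph, reachable from Hall: {Hall, C1, StairB, C5, C3, StairC}.
Min-cut edges: C3→Exit (5), StairC→Exit (8); capacity 5 + 8 = 13.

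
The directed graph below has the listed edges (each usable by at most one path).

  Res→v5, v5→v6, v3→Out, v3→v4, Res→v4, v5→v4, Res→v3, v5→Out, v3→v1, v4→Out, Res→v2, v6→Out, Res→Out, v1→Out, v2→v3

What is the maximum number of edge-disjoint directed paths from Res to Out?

5

Assign every edge capacity 1; by Menger, the answer equals the max flow.
Path Res→Out (+1); total 1.
Path Res→v3→Out (+1); total 2.
Path Res→v4→Out (+1); total 3.
Path Res→v5→Out (+1); total 4.
Path Res→v2→v3→v1→Out (+1); total 5.
No residual Res→Out path; max flow = 5.
Certifying cut of size 5: {Res→Out, Res→v2, Res→v3, Res→v4, Res→v5}.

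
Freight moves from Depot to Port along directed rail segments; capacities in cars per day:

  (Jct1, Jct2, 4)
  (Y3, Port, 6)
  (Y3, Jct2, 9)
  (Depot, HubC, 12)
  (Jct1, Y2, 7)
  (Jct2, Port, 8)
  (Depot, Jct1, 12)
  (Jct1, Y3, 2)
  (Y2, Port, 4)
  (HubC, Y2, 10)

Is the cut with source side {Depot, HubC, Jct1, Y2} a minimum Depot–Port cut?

Given cut capacity: 4 + 2 + 4 = 10.
Augment Depot→HubC→Y2→Port: bottleneck 4, flow now 4.
Augment Depot→Jct1→Jct2→Port: bottleneck 4, flow now 8.
Augment Depot→Jct1→Y3→Port: bottleneck 2, flow now 10.
No augmenting path remains; maximum flow = 10.
Cut capacity 10 equals the max flow, so it is a minimum cut.

Yes — it is a minimum cut (capacity 10).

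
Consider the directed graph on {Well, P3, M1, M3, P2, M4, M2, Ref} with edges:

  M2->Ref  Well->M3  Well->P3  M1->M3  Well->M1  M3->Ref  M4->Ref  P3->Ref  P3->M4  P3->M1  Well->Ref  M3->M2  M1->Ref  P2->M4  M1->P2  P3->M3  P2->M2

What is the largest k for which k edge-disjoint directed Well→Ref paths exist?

4

Assign every edge capacity 1; by Menger, the answer equals the max flow.
Path Well→Ref (+1); total 1.
Path Well→P3→Ref (+1); total 2.
Path Well→M1→Ref (+1); total 3.
Path Well→M3→Ref (+1); total 4.
No residual Well→Ref path; max flow = 4.
Certifying cut of size 4: {Well→M1, Well→M3, Well→P3, Well→Ref}.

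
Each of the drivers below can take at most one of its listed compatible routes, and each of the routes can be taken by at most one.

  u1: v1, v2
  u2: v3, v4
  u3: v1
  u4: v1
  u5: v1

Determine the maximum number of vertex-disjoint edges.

Unit-capacity flow: source→left, listed edges, right→sink; max matching = max flow.
Augmenting path u1→v1 (+1); matched 1.
Augmenting path u2→v3 (+1); matched 2.
Augmenting path u3→v1→u1→v2 (+1); matched 3.
No augmenting path remains; maximum matching = 3.
König certificate: {u1, u2, v1} is a vertex cover of size 3 (every listed pair touches it), so no matching can be larger.

3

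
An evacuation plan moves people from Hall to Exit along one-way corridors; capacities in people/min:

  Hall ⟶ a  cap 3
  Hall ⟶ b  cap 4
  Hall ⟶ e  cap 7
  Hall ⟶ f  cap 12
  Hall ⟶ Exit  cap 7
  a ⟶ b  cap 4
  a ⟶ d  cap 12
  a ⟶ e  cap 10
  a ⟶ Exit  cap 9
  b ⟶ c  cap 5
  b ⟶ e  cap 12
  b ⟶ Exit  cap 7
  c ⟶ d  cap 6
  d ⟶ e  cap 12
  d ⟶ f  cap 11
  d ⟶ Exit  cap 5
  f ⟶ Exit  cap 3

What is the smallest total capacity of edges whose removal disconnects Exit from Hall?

17

Augment Hall→Exit: bottleneck 7, flow now 7.
Augment Hall→a→Exit: bottleneck 3, flow now 10.
Augment Hall→b→Exit: bottleneck 4, flow now 14.
Augment Hall→f→Exit: bottleneck 3, flow now 17.
No augmenting path remains; maximum flow = 17.
By max-flow min-cut, the minimum cut capacity equals the max flow.
In the residual graph, reachable from Hall: {Hall, e, f}.
Min-cut edges: Hall→a (3), Hall→b (4), Hall→Exit (7), f→Exit (3); capacity 3 + 4 + 7 + 3 = 17.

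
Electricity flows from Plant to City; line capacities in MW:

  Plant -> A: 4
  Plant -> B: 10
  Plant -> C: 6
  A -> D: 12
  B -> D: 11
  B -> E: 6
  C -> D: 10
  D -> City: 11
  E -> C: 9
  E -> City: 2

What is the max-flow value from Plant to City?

13

Augment Plant→A→D→City: bottleneck 4, flow now 4.
Augment Plant→B→D→City: bottleneck 7, flow now 11.
Augment Plant→B→E→City: bottleneck 2, flow now 13.
No augmenting path remains; maximum flow = 13.
In the residual graph, reachable from Plant: {Plant, A, B, C, D, E}.
Min-cut edges: D→City (11), E→City (2); capacity 11 + 2 = 13.
This cut is saturated, so no flow can exceed 13.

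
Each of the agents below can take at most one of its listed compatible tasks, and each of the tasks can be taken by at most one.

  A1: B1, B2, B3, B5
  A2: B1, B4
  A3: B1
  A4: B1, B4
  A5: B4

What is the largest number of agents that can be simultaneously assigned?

3

Unit-capacity flow: source→left, listed edges, right→sink; max matching = max flow.
Augmenting path A1→B1 (+1); matched 1.
Augmenting path A2→B4 (+1); matched 2.
Augmenting path A3→B1→A1→B2 (+1); matched 3.
No augmenting path remains; maximum matching = 3.
König certificate: {A1, B1, B4} is a vertex cover of size 3 (every listed pair touches it), so no matching can be larger.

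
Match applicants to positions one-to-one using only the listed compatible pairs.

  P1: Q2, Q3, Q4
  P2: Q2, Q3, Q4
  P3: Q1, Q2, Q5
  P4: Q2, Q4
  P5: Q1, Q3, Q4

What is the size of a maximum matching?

5

Unit-capacity flow: source→left, listed edges, right→sink; max matching = max flow.
Augmenting path P1→Q2 (+1); matched 1.
Augmenting path P2→Q3 (+1); matched 2.
Augmenting path P3→Q1 (+1); matched 3.
Augmenting path P4→Q4 (+1); matched 4.
Augmenting path P5→Q1→P3→Q5 (+1); matched 5.
No augmenting path remains; maximum matching = 5.
König certificate: {P1, P2, P3, P4, P5} is a vertex cover of size 5 (every listed pair touches it), so no matching can be larger.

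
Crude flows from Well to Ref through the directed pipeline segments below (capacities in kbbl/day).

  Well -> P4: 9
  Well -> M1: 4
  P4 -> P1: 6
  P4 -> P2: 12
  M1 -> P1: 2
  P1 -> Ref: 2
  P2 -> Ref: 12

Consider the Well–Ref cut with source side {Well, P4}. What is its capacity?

Edges leaving {Well, P4}: Well→M1 (4), P4→P1 (6), P4→P2 (12).
Cut capacity = 4 + 6 + 12 = 22.

22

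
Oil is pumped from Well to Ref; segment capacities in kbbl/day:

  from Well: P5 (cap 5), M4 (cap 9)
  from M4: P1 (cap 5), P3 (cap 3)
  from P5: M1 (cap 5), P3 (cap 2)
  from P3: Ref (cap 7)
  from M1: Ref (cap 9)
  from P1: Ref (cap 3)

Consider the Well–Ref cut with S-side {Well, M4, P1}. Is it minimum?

Yes — it is a minimum cut (capacity 11).

Given cut capacity: 5 + 3 + 3 = 11.
Augment Well→M4→P3→Ref: bottleneck 3, flow now 3.
Augment Well→M4→P1→Ref: bottleneck 3, flow now 6.
Augment Well→P5→P3→Ref: bottleneck 2, flow now 8.
Augment Well→P5→M1→Ref: bottleneck 3, flow now 11.
No augmenting path remains; maximum flow = 11.
Cut capacity 11 equals the max flow, so it is a minimum cut.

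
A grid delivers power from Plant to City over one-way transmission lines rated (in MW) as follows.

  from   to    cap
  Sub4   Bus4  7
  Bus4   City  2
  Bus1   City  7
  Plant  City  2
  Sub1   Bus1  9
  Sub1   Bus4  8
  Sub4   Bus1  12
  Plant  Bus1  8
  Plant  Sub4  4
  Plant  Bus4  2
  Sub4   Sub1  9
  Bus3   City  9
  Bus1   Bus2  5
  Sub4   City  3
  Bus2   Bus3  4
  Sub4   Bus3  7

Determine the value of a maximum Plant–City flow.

16

Augment Plant→City: bottleneck 2, flow now 2.
Augment Plant→Sub4→City: bottleneck 3, flow now 5.
Augment Plant→Bus1→City: bottleneck 7, flow now 12.
Augment Plant→Bus4→City: bottleneck 2, flow now 14.
Augment Plant→Sub4→Bus3→City: bottleneck 1, flow now 15.
Augment Plant→Bus1→Bus2→Bus3→City: bottleneck 1, flow now 16.
No augmenting path remains; maximum flow = 16.
In the residual graph, reachable from Plant: {Plant}.
Min-cut edges: Plant→Sub4 (4), Plant→Bus1 (8), Plant→Bus4 (2), Plant→City (2); capacity 4 + 8 + 2 + 2 = 16.
This cut is saturated, so no flow can exceed 16.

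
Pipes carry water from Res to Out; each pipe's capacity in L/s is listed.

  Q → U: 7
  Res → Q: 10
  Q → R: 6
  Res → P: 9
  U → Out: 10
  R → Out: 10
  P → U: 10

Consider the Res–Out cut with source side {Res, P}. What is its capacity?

Edges leaving {Res, P}: Res→Q (10), P→U (10).
Cut capacity = 10 + 10 = 20.

20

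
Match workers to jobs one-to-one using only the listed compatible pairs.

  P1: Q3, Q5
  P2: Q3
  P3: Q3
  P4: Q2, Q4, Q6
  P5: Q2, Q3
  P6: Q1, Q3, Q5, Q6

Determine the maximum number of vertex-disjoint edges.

5

Unit-capacity flow: source→left, listed edges, right→sink; max matching = max flow.
Augmenting path P1→Q3 (+1); matched 1.
Augmenting path P4→Q2 (+1); matched 2.
Augmenting path P6→Q1 (+1); matched 3.
Augmenting path P2→Q3→P1→Q5 (+1); matched 4.
Augmenting path P5→Q2→P4→Q4 (+1); matched 5.
No augmenting path remains; maximum matching = 5.
König certificate: {P1, P4, P5, P6, Q3} is a vertex cover of size 5 (every listed pair touches it), so no matching can be larger.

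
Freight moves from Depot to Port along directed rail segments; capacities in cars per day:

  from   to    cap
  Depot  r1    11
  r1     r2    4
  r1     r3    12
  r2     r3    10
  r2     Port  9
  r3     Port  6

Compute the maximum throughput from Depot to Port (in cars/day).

Augment Depot→r1→r2→Port: bottleneck 4, flow now 4.
Augment Depot→r1→r3→Port: bottleneck 6, flow now 10.
No augmenting path remains; maximum flow = 10.
In the residual graph, reachable from Depot: {Depot, r1, r3}.
Min-cut edges: r1→r2 (4), r3→Port (6); capacity 4 + 6 = 10.
This cut is saturated, so no flow can exceed 10.

10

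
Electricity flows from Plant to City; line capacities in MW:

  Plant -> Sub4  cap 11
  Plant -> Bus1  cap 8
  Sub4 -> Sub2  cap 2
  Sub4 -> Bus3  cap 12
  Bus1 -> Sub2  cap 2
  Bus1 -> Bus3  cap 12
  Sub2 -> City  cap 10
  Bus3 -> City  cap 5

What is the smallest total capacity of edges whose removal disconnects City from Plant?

9

Augment Plant→Sub4→Sub2→City: bottleneck 2, flow now 2.
Augment Plant→Sub4→Bus3→City: bottleneck 5, flow now 7.
Augment Plant→Bus1→Sub2→City: bottleneck 2, flow now 9.
No augmenting path remains; maximum flow = 9.
By max-flow min-cut, the minimum cut capacity equals the max flow.
In the residual graph, reachable from Plant: {Plant, Sub4, Bus1, Bus3}.
Min-cut edges: Sub4→Sub2 (2), Bus1→Sub2 (2), Bus3→City (5); capacity 2 + 2 + 5 = 9.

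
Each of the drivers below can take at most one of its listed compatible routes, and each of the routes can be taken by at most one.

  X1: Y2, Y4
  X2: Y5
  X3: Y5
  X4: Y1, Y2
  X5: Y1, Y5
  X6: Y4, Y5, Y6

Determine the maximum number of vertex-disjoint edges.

Unit-capacity flow: source→left, listed edges, right→sink; max matching = max flow.
Augmenting path X1→Y2 (+1); matched 1.
Augmenting path X2→Y5 (+1); matched 2.
Augmenting path X4→Y1 (+1); matched 3.
Augmenting path X6→Y4 (+1); matched 4.
Augmenting path X5→Y1→X4→Y2→X1→Y4→X6→Y6 (+1); matched 5.
No augmenting path remains; maximum matching = 5.
König certificate: {X1, X4, X5, X6, Y5} is a vertex cover of size 5 (every listed pair touches it), so no matching can be larger.

5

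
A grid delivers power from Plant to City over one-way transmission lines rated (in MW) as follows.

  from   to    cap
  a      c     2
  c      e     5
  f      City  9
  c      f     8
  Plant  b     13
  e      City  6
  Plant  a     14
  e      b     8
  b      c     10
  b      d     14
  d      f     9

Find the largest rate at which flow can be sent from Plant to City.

Augment Plant→a→c→e→City: bottleneck 2, flow now 2.
Augment Plant→b→c→e→City: bottleneck 3, flow now 5.
Augment Plant→b→c→f→City: bottleneck 7, flow now 12.
Augment Plant→b→d→f→City: bottleneck 2, flow now 14.
No augmenting path remains; maximum flow = 14.
In the residual graph, reachable from Plant: {Plant, a, b, c, d, f}.
Min-cut edges: c→e (5), f→City (9); capacity 5 + 9 = 14.
This cut is saturated, so no flow can exceed 14.

14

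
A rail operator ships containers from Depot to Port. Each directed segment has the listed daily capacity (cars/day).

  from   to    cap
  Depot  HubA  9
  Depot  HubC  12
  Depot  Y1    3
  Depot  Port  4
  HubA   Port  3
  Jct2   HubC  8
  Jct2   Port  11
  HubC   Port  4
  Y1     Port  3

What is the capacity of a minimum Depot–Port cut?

Augment Depot→Port: bottleneck 4, flow now 4.
Augment Depot→HubA→Port: bottleneck 3, flow now 7.
Augment Depot→HubC→Port: bottleneck 4, flow now 11.
Augment Depot→Y1→Port: bottleneck 3, flow now 14.
No augmenting path remains; maximum flow = 14.
By max-flow min-cut, the minimum cut capacity equals the max flow.
In the residual graph, reachable from Depot: {Depot, HubA, HubC}.
Min-cut edges: Depot→Y1 (3), Depot→Port (4), HubA→Port (3), HubC→Port (4); capacity 3 + 4 + 3 + 4 = 14.

14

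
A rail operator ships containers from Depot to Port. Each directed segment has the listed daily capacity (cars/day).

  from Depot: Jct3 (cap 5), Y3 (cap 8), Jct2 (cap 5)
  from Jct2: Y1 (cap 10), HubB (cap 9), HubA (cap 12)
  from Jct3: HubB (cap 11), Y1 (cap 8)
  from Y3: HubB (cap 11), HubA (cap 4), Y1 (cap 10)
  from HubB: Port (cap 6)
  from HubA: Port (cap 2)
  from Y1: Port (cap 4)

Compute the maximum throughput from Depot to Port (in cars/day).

Augment Depot→Jct2→HubB→Port: bottleneck 5, flow now 5.
Augment Depot→Jct3→HubB→Port: bottleneck 1, flow now 6.
Augment Depot→Jct3→Y1→Port: bottleneck 4, flow now 10.
Augment Depot→Y3→HubA→Port: bottleneck 2, flow now 12.
No augmenting path remains; maximum flow = 12.
In the residual graph, reachable from Depot: {Depot, Jct2, Jct3, Y3, HubB, HubA, Y1}.
Min-cut edges: HubB→Port (6), HubA→Port (2), Y1→Port (4); capacity 6 + 2 + 4 = 12.
This cut is saturated, so no flow can exceed 12.

12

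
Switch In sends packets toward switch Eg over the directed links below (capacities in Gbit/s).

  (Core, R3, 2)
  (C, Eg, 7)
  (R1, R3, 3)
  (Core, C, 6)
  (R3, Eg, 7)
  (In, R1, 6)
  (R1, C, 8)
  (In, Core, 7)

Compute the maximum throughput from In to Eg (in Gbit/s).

Augment In→Core→R3→Eg: bottleneck 2, flow now 2.
Augment In→Core→C→Eg: bottleneck 5, flow now 7.
Augment In→R1→R3→Eg: bottleneck 3, flow now 10.
Augment In→R1→C→Eg: bottleneck 2, flow now 12.
No augmenting path remains; maximum flow = 12.
In the residual graph, reachable from In: {In, Core, R1, C}.
Min-cut edges: Core→R3 (2), R1→R3 (3), C→Eg (7); capacity 2 + 3 + 7 = 12.
This cut is saturated, so no flow can exceed 12.

12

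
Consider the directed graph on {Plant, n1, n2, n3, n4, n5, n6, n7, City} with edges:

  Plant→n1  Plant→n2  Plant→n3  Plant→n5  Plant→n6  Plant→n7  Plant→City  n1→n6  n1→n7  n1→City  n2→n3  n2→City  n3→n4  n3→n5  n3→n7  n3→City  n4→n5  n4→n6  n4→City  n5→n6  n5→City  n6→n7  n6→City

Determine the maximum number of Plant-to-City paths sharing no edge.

6

Assign every edge capacity 1; by Menger, the answer equals the max flow.
Path Plant→City (+1); total 1.
Path Plant→n1→City (+1); total 2.
Path Plant→n2→City (+1); total 3.
Path Plant→n3→City (+1); total 4.
Path Plant→n5→City (+1); total 5.
Path Plant→n6→City (+1); total 6.
No residual Plant→City path; max flow = 6.
Certifying cut of size 6: {Plant→City, Plant→n1, Plant→n2, Plant→n3, Plant→n5, Plant→n6}.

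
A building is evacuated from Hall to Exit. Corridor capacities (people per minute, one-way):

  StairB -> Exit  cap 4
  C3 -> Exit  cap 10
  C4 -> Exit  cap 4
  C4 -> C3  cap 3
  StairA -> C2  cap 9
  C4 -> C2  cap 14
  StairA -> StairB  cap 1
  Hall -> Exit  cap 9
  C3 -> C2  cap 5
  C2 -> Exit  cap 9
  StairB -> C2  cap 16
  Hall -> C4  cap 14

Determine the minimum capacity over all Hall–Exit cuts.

23

Augment Hall→Exit: bottleneck 9, flow now 9.
Augment Hall→C4→Exit: bottleneck 4, flow now 13.
Augment Hall→C4→C3→Exit: bottleneck 3, flow now 16.
Augment Hall→C4→C2→Exit: bottleneck 7, flow now 23.
No augmenting path remains; maximum flow = 23.
By max-flow min-cut, the minimum cut capacity equals the max flow.
In the residual graph, reachable from Hall: {Hall}.
Min-cut edges: Hall→C4 (14), Hall→Exit (9); capacity 14 + 9 = 23.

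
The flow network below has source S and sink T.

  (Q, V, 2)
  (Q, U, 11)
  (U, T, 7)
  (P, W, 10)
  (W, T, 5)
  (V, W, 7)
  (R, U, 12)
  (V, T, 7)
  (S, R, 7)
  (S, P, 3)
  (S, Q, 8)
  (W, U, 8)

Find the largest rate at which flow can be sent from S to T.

12

Augment S→P→W→T: bottleneck 3, flow now 3.
Augment S→Q→U→T: bottleneck 7, flow now 10.
Augment S→Q→V→T: bottleneck 1, flow now 11.
Augment S→R→U→Q→V→T: bottleneck 1, flow now 12. (uses reverse residual edge)
No augmenting path remains; maximum flow = 12.
In the residual graph, reachable from S: {S, Q, R, U}.
Min-cut edges: S→P (3), Q→V (2), U→T (7); capacity 3 + 2 + 7 = 12.
This cut is saturated, so no flow can exceed 12.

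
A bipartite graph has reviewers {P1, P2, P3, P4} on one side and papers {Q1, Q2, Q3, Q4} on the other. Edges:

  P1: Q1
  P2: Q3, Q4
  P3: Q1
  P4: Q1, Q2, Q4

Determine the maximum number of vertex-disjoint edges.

Unit-capacity flow: source→left, listed edges, right→sink; max matching = max flow.
Augmenting path P1→Q1 (+1); matched 1.
Augmenting path P2→Q3 (+1); matched 2.
Augmenting path P4→Q2 (+1); matched 3.
No augmenting path remains; maximum matching = 3.
König certificate: {P2, P4, Q1} is a vertex cover of size 3 (every listed pair touches it), so no matching can be larger.

3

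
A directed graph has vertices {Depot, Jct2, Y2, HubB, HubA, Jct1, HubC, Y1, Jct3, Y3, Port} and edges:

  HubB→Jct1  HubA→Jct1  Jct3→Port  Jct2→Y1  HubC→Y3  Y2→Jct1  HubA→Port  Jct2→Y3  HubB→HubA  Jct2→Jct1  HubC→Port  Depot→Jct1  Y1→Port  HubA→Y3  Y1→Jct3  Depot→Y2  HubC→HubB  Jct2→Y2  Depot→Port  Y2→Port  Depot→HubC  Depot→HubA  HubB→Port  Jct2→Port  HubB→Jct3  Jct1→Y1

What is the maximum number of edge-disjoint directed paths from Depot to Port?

5

Assign every edge capacity 1; by Menger, the answer equals the max flow.
Path Depot→Port (+1); total 1.
Path Depot→Y2→Port (+1); total 2.
Path Depot→HubA→Port (+1); total 3.
Path Depot→HubC→Port (+1); total 4.
Path Depot→Jct1→Y1→Port (+1); total 5.
No residual Depot→Port path; max flow = 5.
Certifying cut of size 5: {Depot→HubA, Depot→HubC, Depot→Jct1, Depot→Port, Depot→Y2}.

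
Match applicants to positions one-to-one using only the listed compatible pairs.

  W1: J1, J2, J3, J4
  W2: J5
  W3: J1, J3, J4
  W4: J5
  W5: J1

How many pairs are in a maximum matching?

Unit-capacity flow: source→left, listed edges, right→sink; max matching = max flow.
Augmenting path W1→J1 (+1); matched 1.
Augmenting path W2→J5 (+1); matched 2.
Augmenting path W3→J3 (+1); matched 3.
Augmenting path W5→J1→W1→J2 (+1); matched 4.
No augmenting path remains; maximum matching = 4.
König certificate: {W1, W3, W5, J5} is a vertex cover of size 4 (every listed pair touches it), so no matching can be larger.

4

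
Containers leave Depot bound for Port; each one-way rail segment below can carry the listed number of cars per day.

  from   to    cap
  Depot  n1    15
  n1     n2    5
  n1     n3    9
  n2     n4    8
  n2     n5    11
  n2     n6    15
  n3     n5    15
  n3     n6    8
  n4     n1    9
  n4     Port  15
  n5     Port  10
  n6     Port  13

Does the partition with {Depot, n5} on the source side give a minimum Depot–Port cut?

No — its capacity is 25, but the minimum cut has capacity 14.

Given cut capacity: 15 + 10 = 25.
Augment Depot→n1→n2→n4→Port: bottleneck 5, flow now 5.
Augment Depot→n1→n3→n5→Port: bottleneck 9, flow now 14.
No augmenting path remains; maximum flow = 14.
In the residual graph, reachable from Depot: {Depot, n1}.
Min-cut edges: n1→n2 (5), n1→n3 (9); capacity 5 + 9 = 14.
Cut capacity 25 exceeds the max flow 14, so it is not minimum.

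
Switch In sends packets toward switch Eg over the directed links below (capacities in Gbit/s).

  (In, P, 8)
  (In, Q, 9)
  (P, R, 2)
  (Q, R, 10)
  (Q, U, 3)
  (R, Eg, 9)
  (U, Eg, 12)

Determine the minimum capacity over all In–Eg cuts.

Augment In→P→R→Eg: bottleneck 2, flow now 2.
Augment In→Q→R→Eg: bottleneck 7, flow now 9.
Augment In→Q→U→Eg: bottleneck 2, flow now 11.
No augmenting path remains; maximum flow = 11.
By max-flow min-cut, the minimum cut capacity equals the max flow.
In the residual graph, reachable from In: {In, P}.
Min-cut edges: In→Q (9), P→R (2); capacity 9 + 2 = 11.

11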